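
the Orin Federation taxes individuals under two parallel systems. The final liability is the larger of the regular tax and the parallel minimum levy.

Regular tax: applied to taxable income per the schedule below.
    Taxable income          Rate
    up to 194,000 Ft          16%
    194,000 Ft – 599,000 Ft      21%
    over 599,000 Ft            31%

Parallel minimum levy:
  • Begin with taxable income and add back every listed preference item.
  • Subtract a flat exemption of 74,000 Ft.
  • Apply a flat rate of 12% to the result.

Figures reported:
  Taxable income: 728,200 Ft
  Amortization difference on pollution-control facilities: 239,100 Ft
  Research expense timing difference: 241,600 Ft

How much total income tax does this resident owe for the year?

Regular tax:
  194,000 Ft × 16% = 31,040 Ft
  405,000 Ft × 21% = 85,050 Ft
  129,200 Ft × 31% = 40,052 Ft
  → 156,142 Ft

Parallel minimum levy:
  Adjusted income: 728,200 Ft + 239,100 Ft + 241,600 Ft = 1,208,900 Ft
  Less exemption 74,000 Ft → base 1,134,900 Ft
  1,134,900 Ft × 12% = 136,188 Ft

156,142 Ft > 136,188 Ft, so the regular tax governs.

156,142 Ft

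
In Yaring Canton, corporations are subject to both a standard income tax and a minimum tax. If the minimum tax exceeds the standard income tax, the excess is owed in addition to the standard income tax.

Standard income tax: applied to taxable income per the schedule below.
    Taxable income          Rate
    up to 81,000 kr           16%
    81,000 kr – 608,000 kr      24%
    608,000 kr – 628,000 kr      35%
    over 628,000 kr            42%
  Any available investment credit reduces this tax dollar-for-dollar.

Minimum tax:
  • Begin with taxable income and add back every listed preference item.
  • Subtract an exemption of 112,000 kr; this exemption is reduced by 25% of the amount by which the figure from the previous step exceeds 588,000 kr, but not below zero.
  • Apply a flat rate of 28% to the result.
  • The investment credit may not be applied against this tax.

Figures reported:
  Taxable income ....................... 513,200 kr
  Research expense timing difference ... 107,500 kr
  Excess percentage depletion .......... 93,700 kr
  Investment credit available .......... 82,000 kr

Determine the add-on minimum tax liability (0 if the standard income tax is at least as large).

142,832 kr

Standard income tax:
  81,000 kr × 16% = 12,960 kr
  432,200 kr × 24% = 103,728 kr
  → 116,688 kr
  Less investment credit 82,000 kr → 34,688 kr

Minimum tax:
  Adjusted income: 513,200 kr + 107,500 kr + 93,700 kr = 714,400 kr
  Exemption: 112,000 kr − 25% × (714,400 kr − 588,000 kr) = 112,000 kr − 31,600 kr = 80,400 kr
  Base: 714,400 kr − 80,400 kr = 634,000 kr
  634,000 kr × 28% = 177,520 kr

Excess of minimum tax over standard income tax: 177,520 kr − 34,688 kr = 142,832 kr.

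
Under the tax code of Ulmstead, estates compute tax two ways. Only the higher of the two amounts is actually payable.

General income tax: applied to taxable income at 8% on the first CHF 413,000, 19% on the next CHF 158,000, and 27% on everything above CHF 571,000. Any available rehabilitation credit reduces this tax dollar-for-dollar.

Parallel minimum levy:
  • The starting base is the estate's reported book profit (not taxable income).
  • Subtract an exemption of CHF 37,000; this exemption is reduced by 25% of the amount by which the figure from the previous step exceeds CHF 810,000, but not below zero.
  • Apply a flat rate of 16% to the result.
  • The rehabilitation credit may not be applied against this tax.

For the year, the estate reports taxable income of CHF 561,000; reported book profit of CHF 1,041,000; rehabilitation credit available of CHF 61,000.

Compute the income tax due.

Parallel minimum levy:
  Base (reported book profit): CHF 1,041,000
  Exemption: 25% × (CHF 1,041,000 − CHF 810,000) = CHF 57,750 ≥ CHF 37,000, so the exemption is fully phased out
  Base: CHF 1,041,000 − CHF 0 = CHF 1,041,000
  CHF 1,041,000 × 16% = CHF 166,560

General income tax:
  CHF 413,000 × 8% = CHF 33,040
  CHF 148,000 × 19% = CHF 28,120
  → CHF 61,160
  Less rehabilitation credit CHF 61,000 → CHF 160

CHF 166,560 > CHF 160, so the parallel minimum levy is the binding amount.

CHF 166,560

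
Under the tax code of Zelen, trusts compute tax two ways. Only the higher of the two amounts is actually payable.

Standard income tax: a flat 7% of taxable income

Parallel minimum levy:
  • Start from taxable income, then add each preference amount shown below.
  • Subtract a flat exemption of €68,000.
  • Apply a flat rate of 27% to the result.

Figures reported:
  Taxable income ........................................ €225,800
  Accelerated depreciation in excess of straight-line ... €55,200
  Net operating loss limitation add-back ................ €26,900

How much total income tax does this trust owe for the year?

Standard income tax:
  €225,800 × 7% = €15,806

Parallel minimum levy:
  Adjusted income: €225,800 + €55,200 + €26,900 = €307,900
  Less exemption €68,000 → base €239,900
  €239,900 × 27% = €64,773

€64,773 > €15,806, so the parallel minimum levy is the binding amount.

€64,773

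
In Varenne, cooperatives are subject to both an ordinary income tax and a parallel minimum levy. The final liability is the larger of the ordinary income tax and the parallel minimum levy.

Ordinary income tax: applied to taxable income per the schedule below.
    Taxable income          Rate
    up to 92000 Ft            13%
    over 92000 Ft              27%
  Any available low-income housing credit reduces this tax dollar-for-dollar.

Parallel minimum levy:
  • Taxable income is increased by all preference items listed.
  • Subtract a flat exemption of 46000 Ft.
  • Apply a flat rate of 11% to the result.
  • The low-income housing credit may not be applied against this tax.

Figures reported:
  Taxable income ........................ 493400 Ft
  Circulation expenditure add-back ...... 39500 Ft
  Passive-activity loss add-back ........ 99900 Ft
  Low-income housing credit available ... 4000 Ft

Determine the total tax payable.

Parallel minimum levy:
  Adjusted income: 493400 Ft + 39500 Ft + 99900 Ft = 632800 Ft
  Less exemption 46000 Ft → base 586800 Ft
  586800 Ft × 11% = 64548 Ft

Ordinary income tax:
  92000 Ft × 13% = 11960 Ft
  401400 Ft × 27% = 108378 Ft
  → 120338 Ft
  Less low-income housing credit 4000 Ft → 116338 Ft

116338 Ft > 64548 Ft, so the ordinary income tax governs.

116338 Ft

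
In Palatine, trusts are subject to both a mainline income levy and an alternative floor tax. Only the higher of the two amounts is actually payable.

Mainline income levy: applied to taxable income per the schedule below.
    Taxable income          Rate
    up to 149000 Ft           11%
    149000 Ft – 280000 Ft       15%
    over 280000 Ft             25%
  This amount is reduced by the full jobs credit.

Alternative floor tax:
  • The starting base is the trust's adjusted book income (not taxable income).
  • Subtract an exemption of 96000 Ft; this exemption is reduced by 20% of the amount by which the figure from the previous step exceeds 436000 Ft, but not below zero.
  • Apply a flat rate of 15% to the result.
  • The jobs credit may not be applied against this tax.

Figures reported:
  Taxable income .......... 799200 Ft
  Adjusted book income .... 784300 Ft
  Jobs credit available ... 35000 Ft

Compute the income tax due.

Alternative floor tax:
  Base (adjusted book income): 784300 Ft
  Exemption: 96000 Ft − 20% × (784300 Ft − 436000 Ft) = 96000 Ft − 69660 Ft = 26340 Ft
  Base: 784300 Ft − 26340 Ft = 757960 Ft
  757960 Ft × 15% = 113694 Ft

Mainline income levy:
  149000 Ft × 11% = 16390 Ft
  131000 Ft × 15% = 19650 Ft
  519200 Ft × 25% = 129800 Ft
  → 165840 Ft
  Less jobs credit 35000 Ft → 130840 Ft

130840 Ft > 113694 Ft, so the mainline income levy governs.

130840 Ft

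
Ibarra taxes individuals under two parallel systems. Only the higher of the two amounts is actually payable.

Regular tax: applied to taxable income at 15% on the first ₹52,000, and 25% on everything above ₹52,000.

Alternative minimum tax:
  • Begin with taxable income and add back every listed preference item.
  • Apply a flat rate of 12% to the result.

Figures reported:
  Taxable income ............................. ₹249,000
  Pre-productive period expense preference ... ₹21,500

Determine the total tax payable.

₹57,050

Regular tax:
  ₹52,000 × 15% = ₹7,800
  ₹197,000 × 25% = ₹49,250
  → ₹57,050

Alternative minimum tax:
  Adjusted income: ₹249,000 + ₹21,500 = ₹270,500
  ₹270,500 × 12% = ₹32,460

₹57,050 > ₹32,460, so the regular tax governs.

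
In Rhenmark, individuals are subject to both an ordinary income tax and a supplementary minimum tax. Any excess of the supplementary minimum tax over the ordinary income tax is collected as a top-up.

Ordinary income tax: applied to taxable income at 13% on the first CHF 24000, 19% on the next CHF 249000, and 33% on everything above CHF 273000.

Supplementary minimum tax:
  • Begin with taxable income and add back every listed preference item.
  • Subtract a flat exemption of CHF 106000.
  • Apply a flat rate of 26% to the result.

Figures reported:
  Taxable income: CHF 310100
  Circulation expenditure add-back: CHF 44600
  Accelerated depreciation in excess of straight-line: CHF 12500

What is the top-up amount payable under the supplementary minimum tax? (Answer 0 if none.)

CHF 5239

Ordinary income tax:
  CHF 24000 × 13% = CHF 3120
  CHF 249000 × 19% = CHF 47310
  CHF 37100 × 33% = CHF 12243
  → CHF 62673

Supplementary minimum tax:
  Adjusted income: CHF 310100 + CHF 44600 + CHF 12500 = CHF 367200
  Less exemption CHF 106000 → base CHF 261200
  CHF 261200 × 26% = CHF 67912

Excess of supplementary minimum tax over ordinary income tax: CHF 67912 − CHF 62673 = CHF 5239.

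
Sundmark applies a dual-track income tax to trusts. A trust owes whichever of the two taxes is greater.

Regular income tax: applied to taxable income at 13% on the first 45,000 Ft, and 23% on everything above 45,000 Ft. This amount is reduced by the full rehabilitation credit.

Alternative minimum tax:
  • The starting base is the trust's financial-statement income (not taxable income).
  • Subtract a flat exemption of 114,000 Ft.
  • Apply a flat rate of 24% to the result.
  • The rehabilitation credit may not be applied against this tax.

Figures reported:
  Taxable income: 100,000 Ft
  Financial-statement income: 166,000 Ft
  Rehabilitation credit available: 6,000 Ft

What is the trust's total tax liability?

12,500 Ft

Regular income tax:
  45,000 Ft × 13% = 5,850 Ft
  55,000 Ft × 23% = 12,650 Ft
  → 18,500 Ft
  Less rehabilitation credit 6,000 Ft → 12,500 Ft

Alternative minimum tax:
  Base (financial-statement income): 166,000 Ft
  Less exemption 114,000 Ft → base 52,000 Ft
  52,000 Ft × 24% = 12,480 Ft

12,500 Ft > 12,480 Ft, so the regular income tax governs.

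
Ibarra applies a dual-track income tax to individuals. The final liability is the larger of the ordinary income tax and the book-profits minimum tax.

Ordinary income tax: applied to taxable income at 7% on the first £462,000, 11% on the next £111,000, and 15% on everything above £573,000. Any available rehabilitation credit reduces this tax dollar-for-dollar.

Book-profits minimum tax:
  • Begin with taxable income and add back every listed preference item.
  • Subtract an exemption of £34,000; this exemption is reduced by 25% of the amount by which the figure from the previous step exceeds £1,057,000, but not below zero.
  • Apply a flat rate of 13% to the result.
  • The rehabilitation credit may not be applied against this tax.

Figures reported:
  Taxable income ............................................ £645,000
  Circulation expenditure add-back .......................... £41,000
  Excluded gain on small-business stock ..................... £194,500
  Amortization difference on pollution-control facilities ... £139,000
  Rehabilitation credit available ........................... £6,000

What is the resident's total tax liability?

Ordinary income tax:
  £462,000 × 7% = £32,340
  £111,000 × 11% = £12,210
  £72,000 × 15% = £10,800
  → £55,350
  Less rehabilitation credit £6,000 → £49,350

Book-profits minimum tax:
  Adjusted income: £645,000 + £41,000 + £194,500 + £139,000 = £1,019,500
  Exemption: £1,019,500 ≤ £1,057,000, so full £34,000 applies
  Base: £1,019,500 − £34,000 = £985,500
  £985,500 × 13% = £128,115

£128,115 > £49,350, so the book-profits minimum tax is the binding amount.

£128,115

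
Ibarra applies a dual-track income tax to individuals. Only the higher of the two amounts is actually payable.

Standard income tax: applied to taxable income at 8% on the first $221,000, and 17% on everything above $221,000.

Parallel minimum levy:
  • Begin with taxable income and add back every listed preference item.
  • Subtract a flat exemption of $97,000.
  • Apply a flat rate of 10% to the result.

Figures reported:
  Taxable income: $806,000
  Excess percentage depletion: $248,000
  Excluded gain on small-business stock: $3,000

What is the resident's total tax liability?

$117,130

Standard income tax:
  $221,000 × 8% = $17,680
  $585,000 × 17% = $99,450
  → $117,130

Parallel minimum levy:
  Adjusted income: $806,000 + $248,000 + $3,000 = $1,057,000
  Less exemption $97,000 → base $960,000
  $960,000 × 10% = $96,000

$117,130 > $96,000, so the standard income tax governs.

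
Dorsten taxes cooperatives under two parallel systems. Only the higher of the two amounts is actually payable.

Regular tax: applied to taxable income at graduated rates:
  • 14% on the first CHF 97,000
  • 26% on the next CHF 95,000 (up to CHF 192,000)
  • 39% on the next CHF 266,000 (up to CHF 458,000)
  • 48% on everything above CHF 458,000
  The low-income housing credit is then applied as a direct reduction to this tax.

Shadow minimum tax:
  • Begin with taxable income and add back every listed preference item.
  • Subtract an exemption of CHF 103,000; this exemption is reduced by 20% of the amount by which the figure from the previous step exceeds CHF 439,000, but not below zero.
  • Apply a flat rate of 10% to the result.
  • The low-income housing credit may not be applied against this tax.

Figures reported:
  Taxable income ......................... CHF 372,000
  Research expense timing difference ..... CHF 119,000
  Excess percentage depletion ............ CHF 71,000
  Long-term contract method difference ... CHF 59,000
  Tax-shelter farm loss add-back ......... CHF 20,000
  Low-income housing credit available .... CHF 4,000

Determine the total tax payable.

CHF 104,480

Regular tax:
  CHF 97,000 × 14% = CHF 13,580
  CHF 95,000 × 26% = CHF 24,700
  CHF 180,000 × 39% = CHF 70,200
  → CHF 108,480
  Less low-income housing credit CHF 4,000 → CHF 104,480

Shadow minimum tax:
  Adjusted income: CHF 372,000 + CHF 119,000 + CHF 71,000 + CHF 59,000 + CHF 20,000 = CHF 641,000
  Exemption: CHF 103,000 − 20% × (CHF 641,000 − CHF 439,000) = CHF 103,000 − CHF 40,400 = CHF 62,600
  Base: CHF 641,000 − CHF 62,600 = CHF 578,400
  CHF 578,400 × 10% = CHF 57,840

CHF 104,480 > CHF 57,840, so the regular tax governs.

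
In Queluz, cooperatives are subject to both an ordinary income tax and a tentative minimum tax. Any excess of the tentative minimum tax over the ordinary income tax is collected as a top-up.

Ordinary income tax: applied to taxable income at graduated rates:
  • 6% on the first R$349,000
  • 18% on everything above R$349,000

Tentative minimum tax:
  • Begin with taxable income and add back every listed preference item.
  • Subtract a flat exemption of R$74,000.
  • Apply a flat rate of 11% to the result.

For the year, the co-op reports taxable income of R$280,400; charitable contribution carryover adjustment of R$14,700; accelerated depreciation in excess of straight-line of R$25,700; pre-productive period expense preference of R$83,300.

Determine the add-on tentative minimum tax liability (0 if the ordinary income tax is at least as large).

R$19,487

Ordinary income tax:
  R$280,400 × 6% = R$16,824

Tentative minimum tax:
  Adjusted income: R$280,400 + R$14,700 + R$25,700 + R$83,300 = R$404,100
  Less exemption R$74,000 → base R$330,100
  R$330,100 × 11% = R$36,311

Excess of tentative minimum tax over ordinary income tax: R$36,311 − R$16,824 = R$19,487.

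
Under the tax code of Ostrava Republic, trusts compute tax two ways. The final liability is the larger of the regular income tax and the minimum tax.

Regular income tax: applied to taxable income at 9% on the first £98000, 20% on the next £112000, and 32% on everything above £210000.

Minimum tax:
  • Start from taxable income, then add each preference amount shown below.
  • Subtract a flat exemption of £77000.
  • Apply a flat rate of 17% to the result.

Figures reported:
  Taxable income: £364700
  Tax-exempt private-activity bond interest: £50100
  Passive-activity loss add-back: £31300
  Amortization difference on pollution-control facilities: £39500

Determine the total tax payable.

£80724

Regular income tax:
  £98000 × 9% = £8820
  £112000 × 20% = £22400
  £154700 × 32% = £49504
  → £80724

Minimum tax:
  Adjusted income: £364700 + £50100 + £31300 + £39500 = £485600
  Less exemption £77000 → base £408600
  £408600 × 17% = £69462

£80724 > £69462, so the regular income tax governs.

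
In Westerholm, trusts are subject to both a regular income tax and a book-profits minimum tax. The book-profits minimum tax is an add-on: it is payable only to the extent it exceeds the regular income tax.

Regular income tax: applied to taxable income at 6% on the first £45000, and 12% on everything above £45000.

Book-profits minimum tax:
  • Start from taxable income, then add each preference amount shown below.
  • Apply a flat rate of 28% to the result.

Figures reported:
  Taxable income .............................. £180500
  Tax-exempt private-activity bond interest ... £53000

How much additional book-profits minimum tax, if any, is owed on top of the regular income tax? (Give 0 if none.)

Book-profits minimum tax:
  Adjusted income: £180500 + £53000 = £233500
  £233500 × 28% = £65380

Regular income tax:
  £45000 × 6% = £2700
  £135500 × 12% = £16260
  → £18960

Excess of book-profits minimum tax over regular income tax: £65380 − £18960 = £46420.

£46420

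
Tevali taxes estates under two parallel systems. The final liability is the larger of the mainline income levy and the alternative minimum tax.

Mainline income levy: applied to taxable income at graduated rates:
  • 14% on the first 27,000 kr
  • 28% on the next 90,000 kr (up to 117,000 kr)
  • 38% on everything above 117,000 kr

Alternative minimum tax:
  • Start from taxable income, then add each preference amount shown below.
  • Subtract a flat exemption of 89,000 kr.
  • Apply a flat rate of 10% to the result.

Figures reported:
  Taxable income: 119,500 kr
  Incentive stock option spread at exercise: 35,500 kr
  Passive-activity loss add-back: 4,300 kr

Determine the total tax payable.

29,930 kr

Mainline income levy:
  27,000 kr × 14% = 3,780 kr
  90,000 kr × 28% = 25,200 kr
  2,500 kr × 38% = 950 kr
  → 29,930 kr

Alternative minimum tax:
  Adjusted income: 119,500 kr + 35,500 kr + 4,300 kr = 159,300 kr
  Less exemption 89,000 kr → base 70,300 kr
  70,300 kr × 10% = 7,030 kr

29,930 kr > 7,030 kr, so the mainline income levy governs.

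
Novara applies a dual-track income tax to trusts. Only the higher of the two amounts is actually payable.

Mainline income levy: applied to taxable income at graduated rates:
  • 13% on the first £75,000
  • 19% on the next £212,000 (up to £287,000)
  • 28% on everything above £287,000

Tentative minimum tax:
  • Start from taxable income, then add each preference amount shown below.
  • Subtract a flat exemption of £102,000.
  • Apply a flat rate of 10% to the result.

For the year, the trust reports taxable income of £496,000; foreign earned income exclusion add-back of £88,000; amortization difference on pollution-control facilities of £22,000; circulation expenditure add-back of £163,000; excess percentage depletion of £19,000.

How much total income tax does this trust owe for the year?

£108,550

Tentative minimum tax:
  Adjusted income: £496,000 + £88,000 + £22,000 + £163,000 + £19,000 = £788,000
  Less exemption £102,000 → base £686,000
  £686,000 × 10% = £68,600

Mainline income levy:
  £75,000 × 13% = £9,750
  £212,000 × 19% = £40,280
  £209,000 × 28% = £58,520
  → £108,550

£108,550 > £68,600, so the mainline income levy governs.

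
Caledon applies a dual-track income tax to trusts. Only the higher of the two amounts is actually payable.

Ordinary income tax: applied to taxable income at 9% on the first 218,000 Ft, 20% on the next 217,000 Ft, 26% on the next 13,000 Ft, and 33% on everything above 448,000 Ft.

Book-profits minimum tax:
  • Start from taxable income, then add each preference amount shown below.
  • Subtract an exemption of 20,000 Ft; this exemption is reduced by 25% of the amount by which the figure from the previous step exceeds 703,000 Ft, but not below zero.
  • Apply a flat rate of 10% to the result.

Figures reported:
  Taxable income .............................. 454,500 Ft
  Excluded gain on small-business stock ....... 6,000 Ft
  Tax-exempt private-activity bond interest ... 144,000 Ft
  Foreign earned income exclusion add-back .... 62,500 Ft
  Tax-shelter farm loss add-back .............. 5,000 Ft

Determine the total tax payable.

Book-profits minimum tax:
  Adjusted income: 454,500 Ft + 6,000 Ft + 144,000 Ft + 62,500 Ft + 5,000 Ft = 672,000 Ft
  Exemption: 672,000 Ft ≤ 703,000 Ft, so full 20,000 Ft applies
  Base: 672,000 Ft − 20,000 Ft = 652,000 Ft
  652,000 Ft × 10% = 65,200 Ft

Ordinary income tax:
  218,000 Ft × 9% = 19,620 Ft
  217,000 Ft × 20% = 43,400 Ft
  13,000 Ft × 26% = 3,380 Ft
  6,500 Ft × 33% = 2,145 Ft
  → 68,545 Ft

68,545 Ft > 65,200 Ft, so the ordinary income tax governs.

68,545 Ft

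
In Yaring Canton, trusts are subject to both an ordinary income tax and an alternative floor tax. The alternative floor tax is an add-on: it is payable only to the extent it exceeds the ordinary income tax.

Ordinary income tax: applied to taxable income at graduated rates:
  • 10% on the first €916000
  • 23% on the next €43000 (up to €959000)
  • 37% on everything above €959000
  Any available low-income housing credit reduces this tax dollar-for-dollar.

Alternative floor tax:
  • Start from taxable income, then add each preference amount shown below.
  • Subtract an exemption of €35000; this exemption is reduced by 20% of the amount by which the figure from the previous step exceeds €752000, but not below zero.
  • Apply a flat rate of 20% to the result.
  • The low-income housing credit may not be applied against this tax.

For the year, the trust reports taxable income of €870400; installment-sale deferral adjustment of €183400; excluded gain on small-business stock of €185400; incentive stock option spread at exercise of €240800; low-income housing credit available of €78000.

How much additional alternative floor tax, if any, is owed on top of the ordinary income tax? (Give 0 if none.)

Alternative floor tax:
  Adjusted income: €870400 + €183400 + €185400 + €240800 = €1480000
  Exemption: 20% × (€1480000 − €752000) = €145600 ≥ €35000, so the exemption is fully phased out
  Base: €1480000 − €0 = €1480000
  €1480000 × 20% = €296000

Ordinary income tax:
  €870400 × 10% = €87040
  Less low-income housing credit €78000 → €9040

Excess of alternative floor tax over ordinary income tax: €296000 − €9040 = €286960.

€286960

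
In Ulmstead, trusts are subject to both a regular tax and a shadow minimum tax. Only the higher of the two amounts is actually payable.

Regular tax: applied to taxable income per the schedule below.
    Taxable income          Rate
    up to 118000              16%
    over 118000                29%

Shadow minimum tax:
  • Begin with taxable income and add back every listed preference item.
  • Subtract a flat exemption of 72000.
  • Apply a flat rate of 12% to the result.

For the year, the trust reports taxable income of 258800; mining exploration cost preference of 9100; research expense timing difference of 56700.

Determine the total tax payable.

Regular tax:
  118000 × 16% = 18880
  140800 × 29% = 40832
  → 59712

Shadow minimum tax:
  Adjusted income: 258800 + 9100 + 56700 = 324600
  Less exemption 72000 → base 252600
  252600 × 12% = 30312

59712 > 30312, so the regular tax governs.

59712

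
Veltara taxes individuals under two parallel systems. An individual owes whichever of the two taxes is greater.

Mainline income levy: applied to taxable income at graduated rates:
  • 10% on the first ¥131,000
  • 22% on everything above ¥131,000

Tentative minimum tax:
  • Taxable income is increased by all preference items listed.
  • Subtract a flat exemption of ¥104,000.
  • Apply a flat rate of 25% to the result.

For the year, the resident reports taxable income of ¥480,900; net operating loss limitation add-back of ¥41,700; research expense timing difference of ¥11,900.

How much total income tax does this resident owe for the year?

¥107,625

Tentative minimum tax:
  Adjusted income: ¥480,900 + ¥41,700 + ¥11,900 = ¥534,500
  Less exemption ¥104,000 → base ¥430,500
  ¥430,500 × 25% = ¥107,625

Mainline income levy:
  ¥131,000 × 10% = ¥13,100
  ¥349,900 × 22% = ¥76,978
  → ¥90,078

¥107,625 > ¥90,078, so the tentative minimum tax is the binding amount.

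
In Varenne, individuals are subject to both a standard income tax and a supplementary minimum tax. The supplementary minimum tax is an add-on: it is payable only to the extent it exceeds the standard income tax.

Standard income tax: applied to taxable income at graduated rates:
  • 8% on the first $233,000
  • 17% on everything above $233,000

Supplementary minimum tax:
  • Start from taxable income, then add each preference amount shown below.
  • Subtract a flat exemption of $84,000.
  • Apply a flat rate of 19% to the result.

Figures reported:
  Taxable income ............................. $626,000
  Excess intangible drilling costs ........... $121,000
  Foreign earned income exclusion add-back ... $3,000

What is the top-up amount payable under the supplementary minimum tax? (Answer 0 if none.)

Supplementary minimum tax:
  Adjusted income: $626,000 + $121,000 + $3,000 = $750,000
  Less exemption $84,000 → base $666,000
  $666,000 × 19% = $126,540

Standard income tax:
  $233,000 × 8% = $18,640
  $393,000 × 17% = $66,810
  → $85,450

Excess of supplementary minimum tax over standard income tax: $126,540 − $85,450 = $41,090.

$41,090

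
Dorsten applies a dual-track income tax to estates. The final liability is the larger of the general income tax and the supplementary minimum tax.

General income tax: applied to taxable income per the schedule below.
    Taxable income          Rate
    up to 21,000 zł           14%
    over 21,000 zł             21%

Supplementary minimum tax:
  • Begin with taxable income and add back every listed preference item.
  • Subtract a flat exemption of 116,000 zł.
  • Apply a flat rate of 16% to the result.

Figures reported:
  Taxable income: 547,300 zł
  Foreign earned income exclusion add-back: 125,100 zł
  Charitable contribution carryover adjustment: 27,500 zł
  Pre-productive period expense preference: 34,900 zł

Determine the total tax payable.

Supplementary minimum tax:
  Adjusted income: 547,300 zł + 125,100 zł + 27,500 zł + 34,900 zł = 734,800 zł
  Less exemption 116,000 zł → base 618,800 zł
  618,800 zł × 16% = 99,008 zł

General income tax:
  21,000 zł × 14% = 2,940 zł
  526,300 zł × 21% = 110,523 zł
  → 113,463 zł

113,463 zł > 99,008 zł, so the general income tax governs.

113,463 zł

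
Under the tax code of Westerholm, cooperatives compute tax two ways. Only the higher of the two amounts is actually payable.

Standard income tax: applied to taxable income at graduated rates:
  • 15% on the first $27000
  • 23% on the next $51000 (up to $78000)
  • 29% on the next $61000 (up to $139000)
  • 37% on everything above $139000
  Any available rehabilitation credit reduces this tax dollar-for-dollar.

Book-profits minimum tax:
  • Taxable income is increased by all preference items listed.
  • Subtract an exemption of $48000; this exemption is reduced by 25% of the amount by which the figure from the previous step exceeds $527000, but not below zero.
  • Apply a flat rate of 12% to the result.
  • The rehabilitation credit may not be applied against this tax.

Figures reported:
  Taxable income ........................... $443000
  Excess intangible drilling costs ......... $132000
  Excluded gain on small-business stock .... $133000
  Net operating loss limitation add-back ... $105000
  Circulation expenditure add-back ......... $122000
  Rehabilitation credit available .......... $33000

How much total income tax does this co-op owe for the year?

Book-profits minimum tax:
  Adjusted income: $443000 + $132000 + $133000 + $105000 + $122000 = $935000
  Exemption: 25% × ($935000 − $527000) = $102000 ≥ $48000, so the exemption is fully phased out
  Base: $935000 − $0 = $935000
  $935000 × 12% = $112200

Standard income tax:
  $27000 × 15% = $4050
  $51000 × 23% = $11730
  $61000 × 29% = $17690
  $304000 × 37% = $112480
  → $145950
  Less rehabilitation credit $33000 → $112950

$112950 > $112200, so the standard income tax governs.

$112950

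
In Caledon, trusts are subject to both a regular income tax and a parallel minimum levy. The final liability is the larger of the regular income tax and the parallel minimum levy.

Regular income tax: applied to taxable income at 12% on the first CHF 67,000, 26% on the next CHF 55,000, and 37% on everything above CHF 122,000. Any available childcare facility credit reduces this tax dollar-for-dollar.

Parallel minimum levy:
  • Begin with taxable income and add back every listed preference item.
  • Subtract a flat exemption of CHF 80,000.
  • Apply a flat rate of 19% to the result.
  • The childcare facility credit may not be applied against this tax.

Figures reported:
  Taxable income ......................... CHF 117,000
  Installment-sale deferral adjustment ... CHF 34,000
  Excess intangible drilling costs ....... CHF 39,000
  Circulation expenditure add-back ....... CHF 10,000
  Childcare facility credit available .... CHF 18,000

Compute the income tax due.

Parallel minimum levy:
  Adjusted income: CHF 117,000 + CHF 34,000 + CHF 39,000 + CHF 10,000 = CHF 200,000
  Less exemption CHF 80,000 → base CHF 120,000
  CHF 120,000 × 19% = CHF 22,800

Regular income tax:
  CHF 67,000 × 12% = CHF 8,040
  CHF 50,000 × 26% = CHF 13,000
  → CHF 21,040
  Less childcare facility credit CHF 18,000 → CHF 3,040

CHF 22,800 > CHF 3,040, so the parallel minimum levy is the binding amount.

CHF 22,800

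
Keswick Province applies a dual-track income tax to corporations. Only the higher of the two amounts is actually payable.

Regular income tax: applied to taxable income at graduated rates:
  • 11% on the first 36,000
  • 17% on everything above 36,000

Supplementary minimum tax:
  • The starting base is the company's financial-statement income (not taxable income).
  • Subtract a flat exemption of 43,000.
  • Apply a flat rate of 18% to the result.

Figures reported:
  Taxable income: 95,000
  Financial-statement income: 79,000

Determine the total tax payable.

Regular income tax:
  36,000 × 11% = 3,960
  59,000 × 17% = 10,030
  → 13,990

Supplementary minimum tax:
  Base (financial-statement income): 79,000
  Less exemption 43,000 → base 36,000
  36,000 × 18% = 6,480

13,990 > 6,480, so the regular income tax governs.

13,990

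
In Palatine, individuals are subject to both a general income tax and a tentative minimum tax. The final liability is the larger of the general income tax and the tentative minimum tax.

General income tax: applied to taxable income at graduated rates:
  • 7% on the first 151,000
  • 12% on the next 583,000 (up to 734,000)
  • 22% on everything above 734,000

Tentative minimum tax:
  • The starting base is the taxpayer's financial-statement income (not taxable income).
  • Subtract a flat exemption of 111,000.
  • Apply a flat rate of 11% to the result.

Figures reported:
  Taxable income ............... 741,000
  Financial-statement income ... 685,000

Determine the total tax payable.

82,070

Tentative minimum tax:
  Base (financial-statement income): 685,000
  Less exemption 111,000 → base 574,000
  574,000 × 11% = 63,140

General income tax:
  151,000 × 7% = 10,570
  583,000 × 12% = 69,960
  7,000 × 22% = 1,540
  → 82,070

82,070 > 63,140, so the general income tax governs.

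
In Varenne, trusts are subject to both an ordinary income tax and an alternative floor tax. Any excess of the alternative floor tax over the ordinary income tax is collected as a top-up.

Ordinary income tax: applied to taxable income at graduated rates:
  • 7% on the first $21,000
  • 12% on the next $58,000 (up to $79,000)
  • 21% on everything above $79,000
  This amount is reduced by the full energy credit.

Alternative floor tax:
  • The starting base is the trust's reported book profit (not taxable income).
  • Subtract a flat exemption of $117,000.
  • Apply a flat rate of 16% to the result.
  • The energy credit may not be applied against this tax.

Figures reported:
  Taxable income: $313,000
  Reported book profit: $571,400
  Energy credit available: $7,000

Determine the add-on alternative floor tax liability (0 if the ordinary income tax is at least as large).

$22,134

Ordinary income tax:
  $21,000 × 7% = $1,470
  $58,000 × 12% = $6,960
  $234,000 × 21% = $49,140
  → $57,570
  Less energy credit $7,000 → $50,570

Alternative floor tax:
  Base (reported book profit): $571,400
  Less exemption $117,000 → base $454,400
  $454,400 × 16% = $72,704

Excess of alternative floor tax over ordinary income tax: $72,704 − $50,570 = $22,134.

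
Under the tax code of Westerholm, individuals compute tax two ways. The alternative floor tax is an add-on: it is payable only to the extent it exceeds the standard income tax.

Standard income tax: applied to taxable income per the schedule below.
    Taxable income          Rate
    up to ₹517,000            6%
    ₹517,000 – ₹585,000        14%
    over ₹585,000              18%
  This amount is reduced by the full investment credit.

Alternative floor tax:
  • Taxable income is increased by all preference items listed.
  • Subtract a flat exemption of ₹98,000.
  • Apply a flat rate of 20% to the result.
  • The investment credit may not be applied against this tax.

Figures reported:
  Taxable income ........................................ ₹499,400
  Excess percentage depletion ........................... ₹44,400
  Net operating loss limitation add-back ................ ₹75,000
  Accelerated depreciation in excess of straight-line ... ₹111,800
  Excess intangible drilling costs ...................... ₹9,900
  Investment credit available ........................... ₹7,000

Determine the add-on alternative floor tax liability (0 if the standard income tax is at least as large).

₹105,536

Alternative floor tax:
  Adjusted income: ₹499,400 + ₹44,400 + ₹75,000 + ₹111,800 + ₹9,900 = ₹740,500
  Less exemption ₹98,000 → base ₹642,500
  ₹642,500 × 20% = ₹128,500

Standard income tax:
  ₹499,400 × 6% = ₹29,964
  Less investment credit ₹7,000 → ₹22,964

Excess of alternative floor tax over standard income tax: ₹128,500 − ₹22,964 = ₹105,536.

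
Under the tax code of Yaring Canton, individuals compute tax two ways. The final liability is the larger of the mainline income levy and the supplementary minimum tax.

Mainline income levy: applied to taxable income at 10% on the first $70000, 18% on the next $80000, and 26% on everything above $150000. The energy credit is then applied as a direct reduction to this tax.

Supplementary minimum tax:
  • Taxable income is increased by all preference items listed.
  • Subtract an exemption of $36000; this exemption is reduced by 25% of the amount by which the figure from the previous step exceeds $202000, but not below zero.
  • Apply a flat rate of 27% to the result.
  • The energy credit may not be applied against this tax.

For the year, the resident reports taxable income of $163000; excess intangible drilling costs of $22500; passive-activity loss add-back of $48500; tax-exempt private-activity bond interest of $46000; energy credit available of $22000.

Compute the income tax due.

Mainline income levy:
  $70000 × 10% = $7000
  $80000 × 18% = $14400
  $13000 × 26% = $3380
  → $24780
  Less energy credit $22000 → $2780

Supplementary minimum tax:
  Adjusted income: $163000 + $22500 + $48500 + $46000 = $280000
  Exemption: $36000 − 25% × ($280000 − $202000) = $36000 − $19500 = $16500
  Base: $280000 − $16500 = $263500
  $263500 × 27% = $71145

$71145 > $2780, so the supplementary minimum tax is the binding amount.

$71145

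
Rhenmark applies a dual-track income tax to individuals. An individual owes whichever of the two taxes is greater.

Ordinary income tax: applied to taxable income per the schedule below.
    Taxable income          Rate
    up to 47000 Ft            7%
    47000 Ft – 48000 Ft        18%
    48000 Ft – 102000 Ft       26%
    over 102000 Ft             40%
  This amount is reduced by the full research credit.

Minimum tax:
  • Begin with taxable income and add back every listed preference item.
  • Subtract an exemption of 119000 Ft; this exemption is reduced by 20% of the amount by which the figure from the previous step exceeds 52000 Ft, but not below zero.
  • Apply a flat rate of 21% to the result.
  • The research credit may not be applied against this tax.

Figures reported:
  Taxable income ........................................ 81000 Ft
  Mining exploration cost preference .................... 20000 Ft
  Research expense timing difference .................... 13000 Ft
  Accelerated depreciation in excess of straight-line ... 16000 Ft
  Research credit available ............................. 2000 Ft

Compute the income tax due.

Minimum tax:
  Adjusted income: 81000 Ft + 20000 Ft + 13000 Ft + 16000 Ft = 130000 Ft
  Exemption: 119000 Ft − 20% × (130000 Ft − 52000 Ft) = 119000 Ft − 15600 Ft = 103400 Ft
  Base: 130000 Ft − 103400 Ft = 26600 Ft
  26600 Ft × 21% = 5586 Ft

Ordinary income tax:
  47000 Ft × 7% = 3290 Ft
  1000 Ft × 18% = 180 Ft
  33000 Ft × 26% = 8580 Ft
  → 12050 Ft
  Less research credit 2000 Ft → 10050 Ft

10050 Ft > 5586 Ft, so the ordinary income tax governs.

10050 Ft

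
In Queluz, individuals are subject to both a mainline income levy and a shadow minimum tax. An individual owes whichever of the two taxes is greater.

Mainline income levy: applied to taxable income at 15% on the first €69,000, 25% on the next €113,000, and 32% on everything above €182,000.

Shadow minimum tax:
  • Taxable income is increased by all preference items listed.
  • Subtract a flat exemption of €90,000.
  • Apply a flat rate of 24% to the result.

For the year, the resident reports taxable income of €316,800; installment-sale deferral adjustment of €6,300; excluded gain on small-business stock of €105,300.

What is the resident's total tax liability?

Mainline income levy:
  €69,000 × 15% = €10,350
  €113,000 × 25% = €28,250
  €134,800 × 32% = €43,136
  → €81,736

Shadow minimum tax:
  Adjusted income: €316,800 + €6,300 + €105,300 = €428,400
  Less exemption €90,000 → base €338,400
  €338,400 × 24% = €81,216

€81,736 > €81,216, so the mainline income levy governs.

€81,736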